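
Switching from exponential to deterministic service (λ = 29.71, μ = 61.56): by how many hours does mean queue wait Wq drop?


ρ = 29.71/61.56 = 0.4826
Wq(M/M/1) = ρ/(μ−λ) = 0.4826/31.85 = 0.01515 hr
Wq(M/D/1) = ρ/(2(μ−λ)) = 0.007576 hr
Savings = 0.01515 − 0.007576 = 0.007576 hr

Final: 0.007576 hr


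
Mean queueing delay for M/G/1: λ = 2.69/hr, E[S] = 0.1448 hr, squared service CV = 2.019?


ρ = λ·E[S] = 2.69·0.1448 = 0.3895
E[S²] = E[S]²(1+C_s²) = 0.1448²·(1+2.019) = 0.063299
Wq = λ·E[S²]/(2(1−ρ)) = 2.69·0.063299/(2·0.6105) = 0.13946 hr

Final: 0.13946 hr


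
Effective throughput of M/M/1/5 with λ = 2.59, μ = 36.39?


ρ = 0.07117; P_K = (1−ρ)ρ^5/(1−ρ^6) = 0.000001696
λ_eff = λ(1 − P_K) = 2.59·(1 − 0.000001696) = 2.59·0.999998 = 2.5900 /hr

Final: 2.5900 /hr


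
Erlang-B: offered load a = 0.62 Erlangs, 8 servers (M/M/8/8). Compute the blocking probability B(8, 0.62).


B(c,a) = (a^c/c!) / Σ_{k=0}^{c} a^k/k!
a^8/8! = 0.0000005415
Σ terms (k=0..8): 1.00000 + 0.62000 + 0.19220 + 0.03972 + 0.006157 + 0.0007634 + 0.00007889 + 0.000006987 + 0.0000005415 = 1.858928
B = 0.0000005415/1.858928 = 0.0000002913

Final: 0.0000002913


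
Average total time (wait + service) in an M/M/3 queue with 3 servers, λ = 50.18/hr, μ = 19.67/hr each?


a = 2.5511; ρ = 0.8504; P₀ = 0.039530
Lq = P₀·a^c·ρ/(c!(1−ρ)²) = 4.15418
Wq = Lq/λ = 4.15418/50.18 = 0.08279 hr
W = Wq + 1/μ = 0.08279 + 0.05084 = 0.13362 hr

Final: 0.13362 hr


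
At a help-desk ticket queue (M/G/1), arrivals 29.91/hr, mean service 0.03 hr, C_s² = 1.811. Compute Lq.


ρ = λ·E[S] = 29.91·0.03 = 0.8973
Lq = ρ²(1+C_s²)/(2(1−ρ)) = 0.8051·(1+1.811)/(2·0.1027)
= 0.8051·2.8110/0.2054 = 11.01884

Final: 11.01884


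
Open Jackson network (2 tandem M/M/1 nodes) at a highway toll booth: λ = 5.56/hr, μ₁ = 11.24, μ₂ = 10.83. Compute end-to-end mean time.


Each node sees arrival rate λ = 5.56/hr (tandem ⇒ throughput preserved).
W₁ = 1/(μ₁−λ) = 1/(11.24−5.56) = 0.17606 hr
W₂ = 1/(μ₂−λ) = 1/(10.83−5.56) = 0.18975 hr
W_total = W₁ + W₂ = 0.17606 + 0.18975 = 0.36581 hr

Final: 0.36581 hr


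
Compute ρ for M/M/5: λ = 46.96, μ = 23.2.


ρ = λ/(cμ) = 46.96/(5·23.2) = 46.96/116.00 = 0.4048

Final: 0.4048


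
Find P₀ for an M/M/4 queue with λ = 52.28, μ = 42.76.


a = λ/μ = 52.28/42.76 = 1.2226; ρ = a/c = 0.3057
Σ_{k=0}^{3} a^k/k! (terms k=0..3) = 1.00000 + 1.22264 + 0.74742 + 0.30461 = 3.27467
Tail: a^4/(4!(1−ρ)) = 2.23456/(24·0.6943) = 0.13409
P₀ = 1/(3.27467 + 0.13409) = 1/3.40876 = 0.293362

Final: 0.293362


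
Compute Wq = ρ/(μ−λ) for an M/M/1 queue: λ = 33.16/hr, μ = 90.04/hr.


ρ = 33.16/90.04 = 0.3683
Wq = ρ/(μ−λ) = 0.3683/(90.04 − 33.16) = 0.3683/56.88 = 0.006475 hr

Final: 0.006475 hr


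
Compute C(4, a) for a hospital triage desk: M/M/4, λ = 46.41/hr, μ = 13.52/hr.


a = λ/μ = 3.4327; ρ = a/4 = 0.8582
P₀ = 0.017284 (from M/M/c formula)
C(c,a) = [a^c/(c!(1−ρ))]·P₀ = [138.84796/(24·0.1418)]·0.017284
= 40.79149·0.017284 = 0.705036

Final: 0.705036


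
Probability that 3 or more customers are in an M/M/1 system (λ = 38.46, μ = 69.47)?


ρ = 38.46/69.47 = 0.5536
P(N ≥ n) = ρ^n = 0.5536^3 = 0.169682

Final: 0.169682


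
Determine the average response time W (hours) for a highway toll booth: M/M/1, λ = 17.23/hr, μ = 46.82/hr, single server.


W = 1/(μ−λ) = 1/(46.82 − 17.23) = 1/29.59 = 0.03380 hr

Final: 0.03380 hr


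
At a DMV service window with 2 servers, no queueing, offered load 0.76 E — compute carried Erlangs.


B(2,0.76) = 0.140961 (Erlang-B)
Carried load = a(1 − B) = 0.76·(1 − 0.140961) = 0.76·0.859039 = 0.6529 E

Final: 0.6529 Erlangs


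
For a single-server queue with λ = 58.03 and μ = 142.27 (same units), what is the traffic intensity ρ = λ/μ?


ρ = λ/μ = 58.03/142.27 = 0.4079

Final: 0.4079


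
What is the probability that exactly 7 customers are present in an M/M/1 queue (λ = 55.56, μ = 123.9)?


ρ = 55.56/123.9 = 0.4484
P_n = (1−ρ)·ρ^n = (1 − 0.4484)·0.4484^7 = 0.5516·0.003646 = 0.002011

Final: 0.002011


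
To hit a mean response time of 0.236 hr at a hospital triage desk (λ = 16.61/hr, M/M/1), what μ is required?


W = 1/(μ−λ) ⇒ μ − λ = 1/W = 1/0.236 = 4.2373
μ = λ + 1/W = 16.61 + 4.2373 = 20.8473 per hr

Final: 20.8473 /hr


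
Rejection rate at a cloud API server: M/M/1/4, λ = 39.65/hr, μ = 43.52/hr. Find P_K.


ρ = λ/μ = 39.65/43.52 = 0.9111
P_K = (1−ρ)ρ^K/(1−ρ^(K+1)) = (0.08892·0.688997)/(1 − 0.627728)
= 0.061269/0.372272 = 0.164581

Final: 0.164581


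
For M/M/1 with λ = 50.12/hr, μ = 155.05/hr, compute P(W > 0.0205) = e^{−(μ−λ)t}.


W ~ Exponential(μ−λ) for M/M/1.
μ − λ = 155.05 − 50.12 = 104.9300
P(W > t) = e^{−(μ−λ)t} = e^{−2.1511} = 0.116360

Final: 0.116360


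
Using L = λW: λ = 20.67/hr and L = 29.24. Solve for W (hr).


W = L/λ = 29.24/20.67 = 1.4146 hr

Final: 1.4146 hr


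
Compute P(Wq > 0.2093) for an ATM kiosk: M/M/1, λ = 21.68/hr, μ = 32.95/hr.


ρ = 21.68/32.95 = 0.6580
P(Wq > t) = ρ·e^{−(μ−λ)t} = 0.6580·e^{−2.3588}
= 0.6580·0.094533 = 0.062199

Final: 0.062199


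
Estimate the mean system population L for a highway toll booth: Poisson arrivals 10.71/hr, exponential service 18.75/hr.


ρ = λ/μ = 10.71/18.75 = 0.5712
L = ρ/(1−ρ) = 0.5712/(1 − 0.5712) = 0.5712/0.4288 = 1.3321

Final: 1.3321


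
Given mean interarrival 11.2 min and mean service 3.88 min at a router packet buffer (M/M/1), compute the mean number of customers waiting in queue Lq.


λ = 60/11.2 = 5.3571 /hr
μ = 60/3.88 = 15.4639 /hr
ρ = λ/μ = 5.3571/15.4639 = 0.3464
Lq = ρ²/(1−ρ) = 0.1200/0.6536 = 0.1836

Final: 0.1836


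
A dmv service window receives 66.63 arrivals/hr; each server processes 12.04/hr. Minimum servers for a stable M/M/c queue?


Stability requires cμ > λ ⇔ c > λ/μ.
λ/μ = 66.63/12.04 = 5.5341
Minimum integer c = ⌊5.5341⌋ + 1 = 6
Check: 6·12.04 = 72.24 > 66.63, while 5·12.04 = 60.20 ≤ 66.63

Final: 6 servers


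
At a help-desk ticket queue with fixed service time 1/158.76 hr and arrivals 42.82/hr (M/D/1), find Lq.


ρ = 42.82/158.76 = 0.2697
M/D/1: Lq = ρ²/(2(1−ρ)) = 0.07275/(2·0.7303) = 0.04981

Final: 0.04981


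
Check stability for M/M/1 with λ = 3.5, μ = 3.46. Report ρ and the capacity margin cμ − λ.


Total capacity cμ = 1·3.46 = 3.46/hr
ρ = λ/(cμ) = 3.5/3.46 = 1.0116
Stable ⇔ ρ < 1: NO
Spare capacity = cμ − λ = 3.46 − 3.5 = -0.04/hr

Final: ρ = 1.0116; unstable; margin = -0.04/hr


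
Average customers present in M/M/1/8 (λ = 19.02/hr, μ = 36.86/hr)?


ρ = 19.02/36.86 = 0.5160
L = ρ[1 − (K+1)ρ^K + Kρ^(K+1)] / [(1−ρ)(1−ρ^(K+1))]
Numerator: 0.5160·(1 − 9·0.005026 + 8·0.002594) = 0.503371
Denominator: (0.4840)·(0.997406) = 0.482738
L = 0.503371/0.482738 = 1.0427

Final: 1.0427


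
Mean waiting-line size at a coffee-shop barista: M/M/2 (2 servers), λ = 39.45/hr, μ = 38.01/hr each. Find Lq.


a = λ/μ = 1.0379; ρ = a/2 = 0.5189
P₀ = 0.316706
Lq = P₀·a^c·ρ / (c!·(1−ρ)²) = 0.316706·1.07720·0.5189/(2·0.23142)
= 0.38252

Final: 0.38252


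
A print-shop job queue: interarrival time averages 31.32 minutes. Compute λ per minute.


λ = 1/(interarrival time) in consistent units.
1 minute = 1 min, so λ = 1/31.32 = 0.03193 per minute

Final: 0.03193 /min


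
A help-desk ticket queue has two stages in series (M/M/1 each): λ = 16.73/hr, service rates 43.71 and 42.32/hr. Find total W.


Each node sees arrival rate λ = 16.73/hr (tandem ⇒ throughput preserved).
W₁ = 1/(μ₁−λ) = 1/(43.71−16.73) = 0.03706 hr
W₂ = 1/(μ₂−λ) = 1/(42.32−16.73) = 0.03908 hr
W_total = W₁ + W₂ = 0.03706 + 0.03908 = 0.07614 hr

Final: 0.07614 hr


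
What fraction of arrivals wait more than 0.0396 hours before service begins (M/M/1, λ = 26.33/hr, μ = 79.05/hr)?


ρ = 26.33/79.05 = 0.3331
P(Wq > t) = ρ·e^{−(μ−λ)t} = 0.3331·e^{−2.0877}
= 0.3331·0.123970 = 0.041292

Final: 0.041292


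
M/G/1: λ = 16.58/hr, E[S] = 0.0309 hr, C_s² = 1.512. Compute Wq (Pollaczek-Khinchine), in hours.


ρ = λ·E[S] = 16.58·0.0309 = 0.5123
E[S²] = E[S]²(1+C_s²) = 0.0309²·(1+1.512) = 0.002398
Wq = λ·E[S²]/(2(1−ρ)) = 16.58·0.002398/(2·0.4877) = 0.04077 hr

Final: 0.04077 hr


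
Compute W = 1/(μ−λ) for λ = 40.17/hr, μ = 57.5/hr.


W = 1/(μ−λ) = 1/(57.5 − 40.17) = 1/17.33 = 0.05770 hr

Final: 0.05770 hr


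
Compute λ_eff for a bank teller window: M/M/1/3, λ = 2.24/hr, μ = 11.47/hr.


ρ = 0.1953; P_K = (1−ρ)ρ^3/(1−ρ^4) = 0.006002
λ_eff = λ(1 − P_K) = 2.24·(1 − 0.006002) = 2.24·0.993998 = 2.2266 /hr

Final: 2.2266 /hr


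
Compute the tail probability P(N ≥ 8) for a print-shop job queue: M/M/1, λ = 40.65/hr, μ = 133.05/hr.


ρ = 40.65/133.05 = 0.3055
P(N ≥ n) = ρ^n = 0.3055^8 = 0.00007592

Final: 0.00007592


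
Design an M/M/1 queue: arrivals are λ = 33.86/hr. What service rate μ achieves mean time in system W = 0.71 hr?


W = 1/(μ−λ) ⇒ μ − λ = 1/W = 1/0.71 = 1.4085
μ = λ + 1/W = 33.86 + 1.4085 = 35.2685 per hr

Final: 35.2685 /hr


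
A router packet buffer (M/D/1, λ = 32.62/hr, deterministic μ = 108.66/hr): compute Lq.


ρ = 32.62/108.66 = 0.3002
M/D/1: Lq = ρ²/(2(1−ρ)) = 0.09012/(2·0.6998) = 0.06439

Final: 0.06439


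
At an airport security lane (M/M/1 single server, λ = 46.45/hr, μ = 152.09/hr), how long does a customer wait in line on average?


ρ = 46.45/152.09 = 0.3054
Wq = ρ/(μ−λ) = 0.3054/(152.09 − 46.45) = 0.3054/105.64 = 0.002891 hr

Final: 0.002891 hr


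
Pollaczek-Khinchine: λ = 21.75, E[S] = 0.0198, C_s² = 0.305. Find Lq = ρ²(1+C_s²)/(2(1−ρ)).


ρ = λ·E[S] = 21.75·0.0198 = 0.4307
Lq = ρ²(1+C_s²)/(2(1−ρ)) = 0.1855·(1+0.305)/(2·0.5694)
= 0.1855·1.3050/1.1387 = 0.21254

Final: 0.21254


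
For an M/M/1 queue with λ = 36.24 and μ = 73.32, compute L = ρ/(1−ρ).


ρ = λ/μ = 36.24/73.32 = 0.4943
L = ρ/(1−ρ) = 0.4943/(1 − 0.4943) = 0.4943/0.5057 = 0.9773

Final: 0.9773


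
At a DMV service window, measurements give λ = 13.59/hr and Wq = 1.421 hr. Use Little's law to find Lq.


Lq = λWq = 13.59·1.421 = 19.3114

Final: 19.3114


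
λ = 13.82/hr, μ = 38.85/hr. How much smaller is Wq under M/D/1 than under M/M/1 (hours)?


ρ = 13.82/38.85 = 0.3557
Wq(M/M/1) = ρ/(μ−λ) = 0.3557/25.03 = 0.01421 hr
Wq(M/D/1) = ρ/(2(μ−λ)) = 0.007106 hr
Savings = 0.01421 − 0.007106 = 0.007106 hr

Final: 0.007106 hr


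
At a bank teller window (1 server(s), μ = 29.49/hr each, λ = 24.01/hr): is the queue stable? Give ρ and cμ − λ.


Total capacity cμ = 1·29.49 = 29.49/hr
ρ = λ/(cμ) = 24.01/29.49 = 0.8142
Stable ⇔ ρ < 1: YES
Spare capacity = cμ − λ = 29.49 − 24.01 = 5.48/hr

Final: ρ = 0.8142; stable; margin = 5.48/hr


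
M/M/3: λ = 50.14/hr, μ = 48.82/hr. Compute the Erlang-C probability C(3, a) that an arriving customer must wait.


a = λ/μ = 1.0270; ρ = a/3 = 0.3423
P₀ = 0.353484 (from M/M/c formula)
C(c,a) = [a^c/(c!(1−ρ))]·P₀ = [1.08333/(6·0.6577)]·0.353484
= 0.27454·0.353484 = 0.097047

Final: 0.097047


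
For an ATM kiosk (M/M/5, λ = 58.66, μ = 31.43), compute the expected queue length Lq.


a = λ/μ = 1.8664; ρ = a/5 = 0.3733
P₀ = 0.153888
Lq = P₀·a^c·ρ / (c!·(1−ρ)²) = 0.153888·22.64584·0.3733/(120·0.39279)
= 0.02760

Final: 0.02760


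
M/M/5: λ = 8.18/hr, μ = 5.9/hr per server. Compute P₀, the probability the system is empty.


a = λ/μ = 8.18/5.9 = 1.3864; ρ = a/c = 0.2773
Σ_{k=0}^{4} a^k/k! (terms k=0..4) = 1.00000 + 1.38644 + 0.96111 + 0.44417 + 0.15396 = 3.94568
Tail: a^5/(5!(1−ρ)) = 5.12279/(120·0.7227) = 0.05907
P₀ = 1/(3.94568 + 0.05907) = 1/4.00475 = 0.249704

Final: 0.249704


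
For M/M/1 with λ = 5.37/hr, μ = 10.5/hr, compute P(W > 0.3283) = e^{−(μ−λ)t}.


W ~ Exponential(μ−λ) for M/M/1.
μ − λ = 10.5 − 5.37 = 5.1300
P(W > t) = e^{−(μ−λ)t} = e^{−1.6842} = 0.185597

Final: 0.185597


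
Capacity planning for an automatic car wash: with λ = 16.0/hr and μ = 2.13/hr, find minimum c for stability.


Stability requires cμ > λ ⇔ c > λ/μ.
λ/μ = 16.0/2.13 = 7.5117
Minimum integer c = ⌊7.5117⌋ + 1 = 8
Check: 8·2.13 = 17.04 > 16.0, while 7·2.13 = 14.91 ≤ 16.0

Final: 8 servers


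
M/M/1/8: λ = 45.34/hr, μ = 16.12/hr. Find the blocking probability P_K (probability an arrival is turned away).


ρ = λ/μ = 45.34/16.12 = 2.8127
P_K = (1−ρ)ρ^K/(1−ρ^(K+1)) = (-1.8127·3916.803882)/(1 − 11016.618363)
= -7099.814481/-11015.618363 = 0.644523

Final: 0.644523


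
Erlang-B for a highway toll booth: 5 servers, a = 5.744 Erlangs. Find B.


B(c,a) = (a^c/c!) / Σ_{k=0}^{c} a^k/k!
a^5/5! = 52.106381
Σ terms (k=0..5): 1.00000 + 5.74400 + 16.49677 + 31.58581 + 45.35723 + 52.10638 = 152.290186
B = 52.106381/152.290186 = 0.342152

Final: 0.342152


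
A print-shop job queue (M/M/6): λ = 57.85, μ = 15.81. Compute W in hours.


a = 3.6591; ρ = 0.6098; P₀ = 0.024391
Lq = P₀·a^c·ρ/(c!(1−ρ)²) = 0.32575
Wq = Lq/λ = 0.32575/57.85 = 0.005631 hr
W = Wq + 1/μ = 0.005631 + 0.06325 = 0.06888 hr

Final: 0.06888 hr


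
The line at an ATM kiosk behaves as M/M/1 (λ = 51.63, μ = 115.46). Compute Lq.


ρ = 51.63/115.46 = 0.4472
Lq = ρ²/(1−ρ) = 0.2000/0.5528 = 0.3617

Final: 0.3617


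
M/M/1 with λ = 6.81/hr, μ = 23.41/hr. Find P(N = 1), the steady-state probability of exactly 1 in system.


ρ = 6.81/23.41 = 0.2909
P_n = (1−ρ)·ρ^n = (1 − 0.2909)·0.2909^1 = 0.7091·0.290901 = 0.206278

Final: 0.206278


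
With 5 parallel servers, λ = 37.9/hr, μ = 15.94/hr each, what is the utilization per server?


ρ = λ/(cμ) = 37.9/(5·15.94) = 37.9/79.70 = 0.4755

Final: 0.4755


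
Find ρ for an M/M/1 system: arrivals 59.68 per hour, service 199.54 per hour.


ρ = λ/μ = 59.68/199.54 = 0.2991

Final: 0.2991


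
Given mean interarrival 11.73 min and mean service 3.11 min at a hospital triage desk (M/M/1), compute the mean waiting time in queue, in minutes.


λ = 60/11.73 = 5.1151 /hr
μ = 60/3.11 = 19.2926 /hr
ρ = λ/μ = 5.1151/19.2926 = 0.2651
Wq = ρ/(μ−λ) = 0.2651/(19.2926−5.1151) = 0.01870 hr
In minutes: 0.01870·60 = 1.122 min

Final: 1.122 min


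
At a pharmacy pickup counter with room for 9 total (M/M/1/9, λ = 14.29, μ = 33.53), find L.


ρ = 14.29/33.53 = 0.4262
L = ρ[1 − (K+1)ρ^K + Kρ^(K+1)] / [(1−ρ)(1−ρ^(K+1))]
Numerator: 0.4262·(1 − 10·0.0004639 + 9·0.0001977) = 0.424967
Denominator: (0.5738)·(0.999802) = 0.573701
L = 0.424967/0.573701 = 0.7407

Final: 0.7407


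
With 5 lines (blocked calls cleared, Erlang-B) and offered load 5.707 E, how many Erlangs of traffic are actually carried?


B(5,5.707) = 0.339452 (Erlang-B)
Carried load = a(1 − B) = 5.707·(1 − 0.339452) = 5.707·0.660548 = 3.7697 E

Final: 3.7697 Erlangs


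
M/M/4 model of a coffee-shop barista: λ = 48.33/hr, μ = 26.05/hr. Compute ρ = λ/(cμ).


ρ = λ/(cμ) = 48.33/(4·26.05) = 48.33/104.20 = 0.4638

Final: 0.4638


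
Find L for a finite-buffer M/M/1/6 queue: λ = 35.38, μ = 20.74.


ρ = 35.38/20.74 = 1.7059
L = ρ[1 − (K+1)ρ^K + Kρ^(K+1)] / [(1−ρ)(1−ρ^(K+1))]
Numerator: 1.7059·(1 − 7·24.643050 + 6·42.038144) = 137.711643
Denominator: (-0.7059)·(-41.038144) = 28.968102
L = 137.711643/28.968102 = 4.7539

Final: 4.7539


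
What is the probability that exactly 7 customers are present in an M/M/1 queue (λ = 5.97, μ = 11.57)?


ρ = 5.97/11.57 = 0.5160
P_n = (1−ρ)·ρ^n = (1 − 0.5160)·0.5160^7 = 0.4840·0.009738 = 0.004713

Final: 0.004713


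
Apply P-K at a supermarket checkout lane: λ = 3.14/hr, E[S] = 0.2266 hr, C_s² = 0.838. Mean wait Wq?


ρ = λ·E[S] = 3.14·0.2266 = 0.7115
E[S²] = E[S]²(1+C_s²) = 0.2266²·(1+0.838) = 0.094377
Wq = λ·E[S²]/(2(1−ρ)) = 3.14·0.094377/(2·0.2885) = 0.51364 hr

Final: 0.51364 hr


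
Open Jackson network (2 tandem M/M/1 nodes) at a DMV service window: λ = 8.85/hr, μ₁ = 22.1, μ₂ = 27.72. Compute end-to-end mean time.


Each node sees arrival rate λ = 8.85/hr (tandem ⇒ throughput preserved).
W₁ = 1/(μ₁−λ) = 1/(22.1−8.85) = 0.07547 hr
W₂ = 1/(μ₂−λ) = 1/(27.72−8.85) = 0.05299 hr
W_total = W₁ + W₂ = 0.07547 + 0.05299 = 0.12847 hr

Final: 0.12847 hr


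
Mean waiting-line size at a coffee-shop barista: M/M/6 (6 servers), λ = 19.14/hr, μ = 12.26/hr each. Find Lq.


a = λ/μ = 1.5612; ρ = a/6 = 0.2602
P₀ = 0.209822
Lq = P₀·a^c·ρ / (c!·(1−ρ)²) = 0.209822·14.47801·0.2602/(720·0.54731)
= 0.002006

Final: 0.002006


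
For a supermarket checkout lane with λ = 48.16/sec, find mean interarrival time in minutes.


Mean interarrival time = 1/λ = 1/48.16 second = 0.02076 second
In minutes: 0.02076 × 0.0166667 = 0.0003461 min

Final: 0.0003461 min


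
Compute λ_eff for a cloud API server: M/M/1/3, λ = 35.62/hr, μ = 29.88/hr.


ρ = 1.1921; P_K = (1−ρ)ρ^3/(1−ρ^4) = 0.319202
λ_eff = λ(1 − P_K) = 35.62·(1 − 0.319202) = 35.62·0.680798 = 24.2500 /hr

Final: 24.2500 /hr


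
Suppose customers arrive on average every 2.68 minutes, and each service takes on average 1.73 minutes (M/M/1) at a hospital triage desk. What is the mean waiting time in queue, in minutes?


λ = 60/2.68 = 22.3881 /hr
μ = 60/1.73 = 34.6821 /hr
ρ = λ/μ = 22.3881/34.6821 = 0.6455
Wq = ρ/(μ−λ) = 0.6455/(34.6821−22.3881) = 0.05251 hr
In minutes: 0.05251·60 = 3.150 min

Final: 3.150 min


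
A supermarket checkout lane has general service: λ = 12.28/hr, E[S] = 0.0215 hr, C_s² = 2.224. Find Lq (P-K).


ρ = λ·E[S] = 12.28·0.0215 = 0.2640
Lq = ρ²(1+C_s²)/(2(1−ρ)) = 0.06971·(1+2.224)/(2·0.7360)
= 0.06971·3.2240/1.4720 = 0.15268

Final: 0.15268


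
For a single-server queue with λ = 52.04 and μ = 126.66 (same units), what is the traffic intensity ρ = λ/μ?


ρ = λ/μ = 52.04/126.66 = 0.4109

Final: 0.4109


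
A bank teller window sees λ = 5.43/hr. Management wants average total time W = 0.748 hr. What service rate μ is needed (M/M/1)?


W = 1/(μ−λ) ⇒ μ − λ = 1/W = 1/0.748 = 1.3369
μ = λ + 1/W = 5.43 + 1.3369 = 6.7669 per hr

Final: 6.7669 /hr


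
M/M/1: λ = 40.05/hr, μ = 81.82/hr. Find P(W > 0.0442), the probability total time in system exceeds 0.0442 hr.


W ~ Exponential(μ−λ) for M/M/1.
μ − λ = 81.82 − 40.05 = 41.7700
P(W > t) = e^{−(μ−λ)t} = e^{−1.8462} = 0.157830

Final: 0.157830


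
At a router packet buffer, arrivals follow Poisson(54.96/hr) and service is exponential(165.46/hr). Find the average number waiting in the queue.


ρ = 54.96/165.46 = 0.3322
Lq = ρ²/(1−ρ) = 0.1103/0.6678 = 0.1652

Final: 0.1652


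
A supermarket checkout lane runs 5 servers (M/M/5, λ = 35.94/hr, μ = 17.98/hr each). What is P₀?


a = λ/μ = 35.94/17.98 = 1.9989; ρ = a/c = 0.3998
Σ_{k=0}^{4} a^k/k! (terms k=0..4) = 1.00000 + 1.99889 + 1.99778 + 1.33111 + 0.66518 = 6.99296
Tail: a^5/(5!(1−ρ)) = 31.91111/(120·0.6002) = 0.44305
P₀ = 1/(6.99296 + 0.44305) = 1/7.43600 = 0.134481

Final: 0.134481


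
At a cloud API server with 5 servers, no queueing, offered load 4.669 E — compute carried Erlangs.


B(5,4.669) = 0.257438 (Erlang-B)
Carried load = a(1 − B) = 4.669·(1 − 0.257438) = 4.669·0.742562 = 3.4670 E

Final: 3.4670 Erlangs


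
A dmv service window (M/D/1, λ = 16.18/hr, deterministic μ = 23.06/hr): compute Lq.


ρ = 16.18/23.06 = 0.7016
M/D/1: Lq = ρ²/(2(1−ρ)) = 0.4923/(2·0.2984) = 0.82505

Final: 0.82505


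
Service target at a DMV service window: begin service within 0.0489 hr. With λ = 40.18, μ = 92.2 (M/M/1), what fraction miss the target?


ρ = 40.18/92.2 = 0.4358
P(Wq > t) = ρ·e^{−(μ−λ)t} = 0.4358·e^{−2.5438}
= 0.4358·0.078569 = 0.034240

Final: 0.034240


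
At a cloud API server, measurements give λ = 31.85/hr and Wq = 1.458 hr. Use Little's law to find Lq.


Lq = λWq = 31.85·1.458 = 46.4373

Final: 46.4373


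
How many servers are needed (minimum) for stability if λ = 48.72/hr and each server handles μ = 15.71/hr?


Stability requires cμ > λ ⇔ c > λ/μ.
λ/μ = 48.72/15.71 = 3.1012
Minimum integer c = ⌊3.1012⌋ + 1 = 4
Check: 4·15.71 = 62.84 > 48.72, while 3·15.71 = 47.13 ≤ 48.72

Final: 4 servers


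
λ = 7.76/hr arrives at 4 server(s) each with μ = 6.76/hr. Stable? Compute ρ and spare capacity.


Total capacity cμ = 4·6.76 = 27.04/hr
ρ = λ/(cμ) = 7.76/27.04 = 0.2870
Stable ⇔ ρ < 1: YES
Spare capacity = cμ − λ = 27.04 − 7.76 = 19.28/hr

Final: ρ = 0.2870; stable; margin = 19.28/hr


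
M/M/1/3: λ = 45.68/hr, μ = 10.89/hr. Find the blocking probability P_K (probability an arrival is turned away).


ρ = λ/μ = 45.68/10.89 = 4.1947
P_K = (1−ρ)ρ^K/(1−ρ^(K+1)) = (-3.1947·73.806506)/(1 − 309.594233)
= -235.787727/-308.594233 = 0.764070

Final: 0.764070


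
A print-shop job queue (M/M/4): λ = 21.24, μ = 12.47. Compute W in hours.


a = 1.7033; ρ = 0.4258; P₀ = 0.178946
Lq = P₀·a^c·ρ/(c!(1−ρ)²) = 0.08106
Wq = Lq/λ = 0.08106/21.24 = 0.003816 hr
W = Wq + 1/μ = 0.003816 + 0.08019 = 0.08401 hr

Final: 0.08401 hr


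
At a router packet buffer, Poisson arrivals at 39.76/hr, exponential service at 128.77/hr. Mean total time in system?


W = 1/(μ−λ) = 1/(128.77 − 39.76) = 1/89.01 = 0.01123 hr

Final: 0.01123 hr


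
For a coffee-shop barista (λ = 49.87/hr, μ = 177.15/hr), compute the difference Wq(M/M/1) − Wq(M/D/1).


ρ = 49.87/177.15 = 0.2815
Wq(M/M/1) = ρ/(μ−λ) = 0.2815/127.28 = 0.002212 hr
Wq(M/D/1) = ρ/(2(μ−λ)) = 0.001106 hr
Savings = 0.002212 − 0.001106 = 0.001106 hr

Final: 0.001106 hr


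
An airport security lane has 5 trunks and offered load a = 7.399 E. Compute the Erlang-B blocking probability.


B(c,a) = (a^c/c!) / Σ_{k=0}^{c} a^k/k!
a^5/5! = 184.792308
Σ terms (k=0..5): 1.00000 + 7.39900 + 27.37260 + 67.50996 + 124.87654 + 184.79231 = 412.950409
B = 184.792308/412.950409 = 0.447493

Final: 0.447493


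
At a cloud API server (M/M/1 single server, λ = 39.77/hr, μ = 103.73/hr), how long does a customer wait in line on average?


ρ = 39.77/103.73 = 0.3834
Wq = ρ/(μ−λ) = 0.3834/(103.73 − 39.77) = 0.3834/63.96 = 0.005994 hr

Final: 0.005994 hr


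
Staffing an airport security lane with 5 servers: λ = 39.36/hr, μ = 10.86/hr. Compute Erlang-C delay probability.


a = λ/μ = 3.6243; ρ = a/5 = 0.7249
P₀ = 0.022096 (from M/M/c formula)
C(c,a) = [a^c/(c!(1−ρ))]·P₀ = [625.35456/(120·0.2751)]·0.022096
= 18.94063·0.022096 = 0.418515

Final: 0.418515


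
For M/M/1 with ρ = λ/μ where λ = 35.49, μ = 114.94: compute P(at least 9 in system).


ρ = 35.49/114.94 = 0.3088
P(N ≥ n) = ρ^n = 0.3088^9 = 0.00002551

Final: 0.00002551


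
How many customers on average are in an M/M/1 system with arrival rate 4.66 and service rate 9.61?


ρ = λ/μ = 4.66/9.61 = 0.4849
L = ρ/(1−ρ) = 0.4849/(1 − 0.4849) = 0.4849/0.5151 = 0.9414

Final: 0.9414


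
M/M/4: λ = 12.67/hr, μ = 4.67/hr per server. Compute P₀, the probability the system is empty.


a = λ/μ = 12.67/4.67 = 2.7131; ρ = a/c = 0.6783
Σ_{k=0}^{3} a^k/k! (terms k=0..3) = 1.00000 + 2.71306 + 3.68035 + 3.32834 = 10.72176
Tail: a^4/(4!(1−ρ)) = 54.17999/(24·0.3217) = 7.01665
P₀ = 1/(10.72176 + 7.01665) = 1/17.73841 = 0.056375

Final: 0.056375


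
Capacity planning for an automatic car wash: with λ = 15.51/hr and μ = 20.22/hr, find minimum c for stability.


Stability requires cμ > λ ⇔ c > λ/μ.
λ/μ = 15.51/20.22 = 0.7671
Minimum integer c = ⌊0.7671⌋ + 1 = 1
Check: 1·20.22 = 20.22 > 15.51, while 0·20.22 = 0.00 ≤ 15.51

Final: 1 servers


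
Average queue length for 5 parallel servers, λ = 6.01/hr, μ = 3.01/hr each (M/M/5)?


a = λ/μ = 1.9967; ρ = a/5 = 0.3993
P₀ = 0.134784
Lq = P₀·a^c·ρ / (c!·(1−ρ)²) = 0.134784·31.73510·0.3993/(120·0.36080)
= 0.03945

Final: 0.03945


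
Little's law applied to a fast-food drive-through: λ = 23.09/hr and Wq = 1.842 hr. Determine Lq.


Lq = λWq = 23.09·1.842 = 42.5318

Final: 42.5318


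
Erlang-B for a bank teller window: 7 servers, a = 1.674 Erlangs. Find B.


B(c,a) = (a^c/c!) / Σ_{k=0}^{c} a^k/k!
a^7/7! = 0.007309
Σ terms (k=0..7): 1.00000 + 1.67400 + 1.40114 + 0.78184 + 0.32720 + 0.10955 + 0.03056 + 0.007309 = 5.331589
B = 0.007309/5.331589 = 0.001371

Final: 0.001371


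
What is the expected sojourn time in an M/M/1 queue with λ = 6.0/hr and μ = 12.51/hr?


W = 1/(μ−λ) = 1/(12.51 − 6.0) = 1/6.51 = 0.1536 hr

Final: 0.1536 hr


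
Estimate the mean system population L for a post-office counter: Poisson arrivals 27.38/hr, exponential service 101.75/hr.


ρ = λ/μ = 27.38/101.75 = 0.2691
L = ρ/(1−ρ) = 0.2691/(1 − 0.2691) = 0.2691/0.7309 = 0.3682

Final: 0.3682


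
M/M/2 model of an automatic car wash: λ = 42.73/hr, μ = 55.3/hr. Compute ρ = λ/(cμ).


ρ = λ/(cμ) = 42.73/(2·55.3) = 42.73/110.60 = 0.3863

Final: 0.3863


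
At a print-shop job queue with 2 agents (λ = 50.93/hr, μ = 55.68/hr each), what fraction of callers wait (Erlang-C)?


a = λ/μ = 0.9147; ρ = a/2 = 0.4573
P₀ = 0.372358 (from M/M/c formula)
C(c,a) = [a^c/(c!(1−ρ))]·P₀ = [0.83666/(2·0.5427)]·0.372358
= 0.77090·0.372358 = 0.287049

Final: 0.287049


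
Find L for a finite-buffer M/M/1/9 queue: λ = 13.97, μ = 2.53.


ρ = 13.97/2.53 = 5.5217
L = ρ[1 − (K+1)ρ^K + Kρ^(K+1)] / [(1−ρ)(1−ρ^(K+1))]
Numerator: 5.5217·(1 − 10·4771808.038541 + 9·26348679.169337) = 1045928009.069784
Denominator: (-4.5217)·(-26348678.169337) = 119141849.113526
L = 1045928009.069784/119141849.113526 = 8.7788

Final: 8.7788


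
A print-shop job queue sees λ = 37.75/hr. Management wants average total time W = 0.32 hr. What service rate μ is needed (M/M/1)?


W = 1/(μ−λ) ⇒ μ − λ = 1/W = 1/0.32 = 3.1250
μ = λ + 1/W = 37.75 + 3.1250 = 40.8750 per hr

Final: 40.8750 /hr


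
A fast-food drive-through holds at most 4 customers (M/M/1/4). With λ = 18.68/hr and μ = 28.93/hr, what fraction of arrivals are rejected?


ρ = λ/μ = 18.68/28.93 = 0.6457
P_K = (1−ρ)ρ^K/(1−ρ^(K+1)) = (0.3543·0.173826)/(1 − 0.112239)
= 0.061587/0.887761 = 0.069373

Final: 0.069373


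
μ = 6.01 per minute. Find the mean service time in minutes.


Mean service time = 1/μ = 1/6.01 minute = 0.16639 minute
In minutes: 0.16639 × 1 = 0.1664 min

Final: 0.1664 min


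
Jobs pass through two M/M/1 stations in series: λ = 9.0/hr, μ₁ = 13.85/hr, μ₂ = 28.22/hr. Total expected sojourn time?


Each node sees arrival rate λ = 9.0/hr (tandem ⇒ throughput preserved).
W₁ = 1/(μ₁−λ) = 1/(13.85−9.0) = 0.20619 hr
W₂ = 1/(μ₂−λ) = 1/(28.22−9.0) = 0.05203 hr
W_total = W₁ + W₂ = 0.20619 + 0.05203 = 0.25821 hr

Final: 0.25821 hr


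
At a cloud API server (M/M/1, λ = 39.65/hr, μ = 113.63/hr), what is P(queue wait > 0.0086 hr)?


ρ = 39.65/113.63 = 0.3489
P(Wq > t) = ρ·e^{−(μ−λ)t} = 0.3489·e^{−0.6362}
= 0.3489·0.529285 = 0.184689

Final: 0.184689


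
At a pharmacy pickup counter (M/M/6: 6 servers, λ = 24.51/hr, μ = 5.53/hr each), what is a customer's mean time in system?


a = 4.4322; ρ = 0.7387; P₀ = 0.009961
Lq = P₀·a^c·ρ/(c!(1−ρ)²) = 1.13465
Wq = Lq/λ = 1.13465/24.51 = 0.04629 hr
W = Wq + 1/μ = 0.04629 + 0.18083 = 0.22713 hr

Final: 0.22713 hr


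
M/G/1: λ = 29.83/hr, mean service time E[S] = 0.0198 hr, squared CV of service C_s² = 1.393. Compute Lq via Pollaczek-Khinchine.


ρ = λ·E[S] = 29.83·0.0198 = 0.5906
Lq = ρ²(1+C_s²)/(2(1−ρ)) = 0.3488·(1+1.393)/(2·0.4094)
= 0.3488·2.3930/0.8187 = 1.01962

Final: 1.01962


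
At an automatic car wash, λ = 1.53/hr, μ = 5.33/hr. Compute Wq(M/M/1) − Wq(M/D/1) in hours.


ρ = 1.53/5.33 = 0.2871
Wq(M/M/1) = ρ/(μ−λ) = 0.2871/3.80 = 0.07554 hr
Wq(M/D/1) = ρ/(2(μ−λ)) = 0.03777 hr
Savings = 0.07554 − 0.03777 = 0.03777 hr

Final: 0.03777 hr


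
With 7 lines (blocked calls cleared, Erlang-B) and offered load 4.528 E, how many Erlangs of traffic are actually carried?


B(7,4.528) = 0.091805 (Erlang-B)
Carried load = a(1 − B) = 4.528·(1 − 0.091805) = 4.528·0.908195 = 4.1123 E

Final: 4.1123 Erlangs


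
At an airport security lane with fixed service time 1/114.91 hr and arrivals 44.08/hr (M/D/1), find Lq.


ρ = 44.08/114.91 = 0.3836
M/D/1: Lq = ρ²/(2(1−ρ)) = 0.1472/(2·0.6164) = 0.11937

Final: 0.11937


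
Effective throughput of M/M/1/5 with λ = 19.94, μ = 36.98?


ρ = 0.5392; P_K = (1−ρ)ρ^5/(1−ρ^6) = 0.021533
λ_eff = λ(1 − P_K) = 19.94·(1 − 0.021533) = 19.94·0.978467 = 19.5106 /hr

Final: 19.5106 /hr


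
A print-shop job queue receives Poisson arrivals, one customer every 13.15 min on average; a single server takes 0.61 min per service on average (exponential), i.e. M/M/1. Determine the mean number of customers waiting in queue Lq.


λ = 60/13.15 = 4.5627 /hr
μ = 60/0.61 = 98.3607 /hr
ρ = λ/μ = 4.5627/98.3607 = 0.04639
Lq = ρ²/(1−ρ) = 0.002152/0.9536 = 0.002257

Final: 0.002257


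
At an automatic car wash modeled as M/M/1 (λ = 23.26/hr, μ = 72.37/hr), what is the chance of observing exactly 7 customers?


ρ = 23.26/72.37 = 0.3214
P_n = (1−ρ)·ρ^n = (1 − 0.3214)·0.3214^7 = 0.6786·0.0003543 = 0.0002404

Final: 0.0002404


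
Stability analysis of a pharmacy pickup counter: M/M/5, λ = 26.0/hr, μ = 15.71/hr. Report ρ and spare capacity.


Total capacity cμ = 5·15.71 = 78.55/hr
ρ = λ/(cμ) = 26.0/78.55 = 0.3310
Stable ⇔ ρ < 1: YES
Spare capacity = cμ − λ = 78.55 − 26.0 = 52.55/hr

Final: ρ = 0.3310; stable; margin = 52.55/hr


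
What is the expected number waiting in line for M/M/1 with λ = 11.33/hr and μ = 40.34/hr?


ρ = 11.33/40.34 = 0.2809
Lq = ρ²/(1−ρ) = 0.07888/0.7191 = 0.1097

Final: 0.1097


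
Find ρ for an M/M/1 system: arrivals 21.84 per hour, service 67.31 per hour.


ρ = λ/μ = 21.84/67.31 = 0.3245

Final: 0.3245


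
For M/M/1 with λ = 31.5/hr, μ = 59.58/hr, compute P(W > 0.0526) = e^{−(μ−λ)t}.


W ~ Exponential(μ−λ) for M/M/1.
μ − λ = 59.58 − 31.5 = 28.0800
P(W > t) = e^{−(μ−λ)t} = e^{−1.4770} = 0.228320

Final: 0.228320


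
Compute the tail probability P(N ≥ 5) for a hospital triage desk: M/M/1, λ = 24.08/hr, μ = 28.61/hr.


ρ = 24.08/28.61 = 0.8417
P(N ≥ n) = ρ^n = 0.8417^5 = 0.422370

Final: 0.422370


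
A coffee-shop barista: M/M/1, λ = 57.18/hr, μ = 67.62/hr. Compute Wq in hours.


ρ = 57.18/67.62 = 0.8456
Wq = ρ/(μ−λ) = 0.8456/(67.62 − 57.18) = 0.8456/10.44 = 0.08100 hr

Final: 0.08100 hr


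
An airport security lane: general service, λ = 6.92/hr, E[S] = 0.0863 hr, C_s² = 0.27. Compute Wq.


ρ = λ·E[S] = 6.92·0.0863 = 0.5972
E[S²] = E[S]²(1+C_s²) = 0.0863²·(1+0.27) = 0.009459
Wq = λ·E[S²]/(2(1−ρ)) = 6.92·0.009459/(2·0.4028) = 0.08125 hr

Final: 0.08125 hr


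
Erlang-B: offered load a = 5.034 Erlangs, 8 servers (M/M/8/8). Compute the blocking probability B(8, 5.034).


B(c,a) = (a^c/c!) / Σ_{k=0}^{c} a^k/k!
a^8/8! = 10.227869
Σ terms (k=0..8): 1.00000 + 5.03400 + 12.67058 + 21.26123 + 26.75726 + 26.93921 + 22.60199 + 16.25406 + 10.22787 = 142.746200
B = 10.227869/142.746200 = 0.071651

Final: 0.071651


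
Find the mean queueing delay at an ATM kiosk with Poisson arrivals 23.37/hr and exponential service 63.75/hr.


ρ = 23.37/63.75 = 0.3666
Wq = ρ/(μ−λ) = 0.3666/(63.75 − 23.37) = 0.3666/40.38 = 0.009078 hr

Final: 0.009078 hr


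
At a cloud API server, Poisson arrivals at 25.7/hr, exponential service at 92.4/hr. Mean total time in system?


W = 1/(μ−λ) = 1/(92.4 − 25.7) = 1/66.70 = 0.01499 hr

Final: 0.01499 hr


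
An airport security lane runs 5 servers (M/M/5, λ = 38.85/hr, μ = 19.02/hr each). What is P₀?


a = λ/μ = 38.85/19.02 = 2.0426; ρ = a/c = 0.4085
Σ_{k=0}^{4} a^k/k! (terms k=0..4) = 1.00000 + 2.04259 + 2.08608 + 1.42033 + 0.72529 = 7.27429
Tail: a^5/(5!(1−ρ)) = 35.55515/(120·0.5915) = 0.50093
P₀ = 1/(7.27429 + 0.50093) = 1/7.77522 = 0.128614

Final: 0.128614


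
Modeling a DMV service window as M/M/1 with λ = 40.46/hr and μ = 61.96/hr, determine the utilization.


ρ = λ/μ = 40.46/61.96 = 0.6530

Final: 0.6530


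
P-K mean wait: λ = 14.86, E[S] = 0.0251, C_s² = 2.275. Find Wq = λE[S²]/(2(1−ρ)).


ρ = λ·E[S] = 14.86·0.0251 = 0.3730
E[S²] = E[S]²(1+C_s²) = 0.0251²·(1+2.275) = 0.002063
Wq = λ·E[S²]/(2(1−ρ)) = 14.86·0.002063/(2·0.6270) = 0.02445 hr

Final: 0.02445 hr


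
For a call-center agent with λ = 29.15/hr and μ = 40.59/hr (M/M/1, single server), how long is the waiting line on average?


ρ = 29.15/40.59 = 0.7182
Lq = ρ²/(1−ρ) = 0.5157/0.2818 = 1.8299

Final: 1.8299


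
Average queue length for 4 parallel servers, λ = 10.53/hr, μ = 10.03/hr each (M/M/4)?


a = λ/μ = 1.0499; ρ = a/4 = 0.2625
P₀ = 0.349354
Lq = P₀·a^c·ρ / (c!·(1−ρ)²) = 0.349354·1.21481·0.2625/(24·0.54396)
= 0.008532

Final: 0.008532


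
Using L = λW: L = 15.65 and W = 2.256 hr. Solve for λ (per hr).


λ = L/W = 15.65/2.256 = 6.9371 /hr

Final: 6.9371 /hr


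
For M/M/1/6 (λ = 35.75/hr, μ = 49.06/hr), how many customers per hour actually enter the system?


ρ = 0.7287; P_K = (1−ρ)ρ^6/(1−ρ^7) = 0.045595
λ_eff = λ(1 − P_K) = 35.75·(1 − 0.045595) = 35.75·0.954405 = 34.1200 /hr

Final: 34.1200 /hr


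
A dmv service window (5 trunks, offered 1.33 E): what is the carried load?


B(5,1.33) = 0.009195 (Erlang-B)
Carried load = a(1 − B) = 1.33·(1 − 0.009195) = 1.33·0.990805 = 1.3178 E

Final: 1.3178 Erlangs


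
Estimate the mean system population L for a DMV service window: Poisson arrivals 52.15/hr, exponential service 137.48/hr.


ρ = λ/μ = 52.15/137.48 = 0.3793
L = ρ/(1−ρ) = 0.3793/(1 − 0.3793) = 0.3793/0.6207 = 0.6112

Final: 0.6112


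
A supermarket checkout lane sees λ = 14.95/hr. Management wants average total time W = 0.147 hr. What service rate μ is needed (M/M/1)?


W = 1/(μ−λ) ⇒ μ − λ = 1/W = 1/0.147 = 6.8027
μ = λ + 1/W = 14.95 + 6.8027 = 21.7527 per hr

Final: 21.7527 /hr


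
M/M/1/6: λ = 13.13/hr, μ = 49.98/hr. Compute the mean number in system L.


ρ = 13.13/49.98 = 0.2627
L = ρ[1 − (K+1)ρ^K + Kρ^(K+1)] / [(1−ρ)(1−ρ^(K+1))]
Numerator: 0.2627·(1 − 7·0.0003287 + 6·0.00008635) = 0.262237
Denominator: (0.7373)·(0.999914) = 0.737231
L = 0.262237/0.737231 = 0.3557

Final: 0.3557


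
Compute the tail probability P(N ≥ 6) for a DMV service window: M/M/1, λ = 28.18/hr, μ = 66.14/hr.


ρ = 28.18/66.14 = 0.4261
P(N ≥ n) = ρ^n = 0.4261^6 = 0.005982

Final: 0.005982


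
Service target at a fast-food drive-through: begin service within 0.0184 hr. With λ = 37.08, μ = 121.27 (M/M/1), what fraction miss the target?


ρ = 37.08/121.27 = 0.3058
P(Wq > t) = ρ·e^{−(μ−λ)t} = 0.3058·e^{−1.5491}
= 0.3058·0.212440 = 0.064956

Final: 0.064956


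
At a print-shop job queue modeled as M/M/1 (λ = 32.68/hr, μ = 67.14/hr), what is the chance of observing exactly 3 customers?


ρ = 32.68/67.14 = 0.4867
P_n = (1−ρ)·ρ^n = (1 − 0.4867)·0.4867^3 = 0.5133·0.115319 = 0.059188

Final: 0.059188


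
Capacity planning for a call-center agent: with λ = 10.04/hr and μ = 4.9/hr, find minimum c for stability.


Stability requires cμ > λ ⇔ c > λ/μ.
λ/μ = 10.04/4.9 = 2.0490
Minimum integer c = ⌊2.0490⌋ + 1 = 3
Check: 3·4.9 = 14.70 > 10.04, while 2·4.9 = 9.80 ≤ 10.04

Final: 3 servers


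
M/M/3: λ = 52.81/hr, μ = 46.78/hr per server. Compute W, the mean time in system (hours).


a = 1.1289; ρ = 0.3763; P₀ = 0.317404
Lq = P₀·a^c·ρ/(c!(1−ρ)²) = 0.07362
Wq = Lq/λ = 0.07362/52.81 = 0.001394 hr
W = Wq + 1/μ = 0.001394 + 0.02138 = 0.02277 hr

Final: 0.02277 hr


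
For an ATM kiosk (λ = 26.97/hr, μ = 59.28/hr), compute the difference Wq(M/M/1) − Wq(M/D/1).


ρ = 26.97/59.28 = 0.4550
Wq(M/M/1) = ρ/(μ−λ) = 0.4550/32.31 = 0.01408 hr
Wq(M/D/1) = ρ/(2(μ−λ)) = 0.007041 hr
Savings = 0.01408 − 0.007041 = 0.007041 hr

Final: 0.007041 hr


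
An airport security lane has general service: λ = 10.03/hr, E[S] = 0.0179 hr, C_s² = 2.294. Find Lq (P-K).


ρ = λ·E[S] = 10.03·0.0179 = 0.1795
Lq = ρ²(1+C_s²)/(2(1−ρ)) = 0.03223·(1+2.294)/(2·0.8205)
= 0.03223·3.2940/1.6409 = 0.06471

Final: 0.06471


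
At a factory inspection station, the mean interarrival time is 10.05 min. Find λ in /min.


λ = 1/(interarrival time) in consistent units.
1 minute = 1 min, so λ = 1/10.05 = 0.09950 per minute

Final: 0.09950 /min


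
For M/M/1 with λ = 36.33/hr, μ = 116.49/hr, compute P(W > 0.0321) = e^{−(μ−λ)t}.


W ~ Exponential(μ−λ) for M/M/1.
μ − λ = 116.49 − 36.33 = 80.1600
P(W > t) = e^{−(μ−λ)t} = e^{−2.5731} = 0.076296

Final: 0.076296


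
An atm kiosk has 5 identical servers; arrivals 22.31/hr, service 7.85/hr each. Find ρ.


ρ = λ/(cμ) = 22.31/(5·7.85) = 22.31/39.25 = 0.5684

Final: 0.5684


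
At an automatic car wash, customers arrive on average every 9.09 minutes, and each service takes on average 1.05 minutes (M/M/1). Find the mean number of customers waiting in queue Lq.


λ = 60/9.09 = 6.6007 /hr
μ = 60/1.05 = 57.1429 /hr
ρ = λ/μ = 6.6007/57.1429 = 0.1155
Lq = ρ²/(1−ρ) = 0.01334/0.8845 = 0.01509

Final: 0.01509


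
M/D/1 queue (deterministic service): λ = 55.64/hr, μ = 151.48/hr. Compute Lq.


ρ = 55.64/151.48 = 0.3673
M/D/1: Lq = ρ²/(2(1−ρ)) = 0.1349/(2·0.6327) = 0.10662

Final: 0.10662


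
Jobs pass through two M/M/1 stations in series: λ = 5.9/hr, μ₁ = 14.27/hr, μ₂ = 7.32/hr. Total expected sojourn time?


Each node sees arrival rate λ = 5.9/hr (tandem ⇒ throughput preserved).
W₁ = 1/(μ₁−λ) = 1/(14.27−5.9) = 0.11947 hr
W₂ = 1/(μ₂−λ) = 1/(7.32−5.9) = 0.70423 hr
W_total = W₁ + W₂ = 0.11947 + 0.70423 = 0.82370 hr

Final: 0.82370 hr


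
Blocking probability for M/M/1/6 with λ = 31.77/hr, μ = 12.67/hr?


ρ = λ/μ = 31.77/12.67 = 2.5075
P_K = (1−ρ)ρ^K/(1−ρ^(K+1)) = (-1.5075·248.567074)/(1 − 623.281447)
= -374.714373/-622.281447 = 0.602162

Final: 0.602162


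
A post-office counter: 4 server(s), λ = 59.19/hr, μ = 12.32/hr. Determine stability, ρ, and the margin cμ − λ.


Total capacity cμ = 4·12.32 = 49.28/hr
ρ = λ/(cμ) = 59.19/49.28 = 1.2011
Stable ⇔ ρ < 1: NO
Spare capacity = cμ − λ = 49.28 − 59.19 = -9.91/hr

Final: ρ = 1.2011; unstable; margin = -9.91/hr


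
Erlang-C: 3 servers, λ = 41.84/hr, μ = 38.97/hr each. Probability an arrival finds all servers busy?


a = λ/μ = 1.0736; ρ = a/3 = 0.3579
P₀ = 0.336560 (from M/M/c formula)
C(c,a) = [a^c/(c!(1−ρ))]·P₀ = [1.23761/(6·0.6421)]·0.336560
= 0.32123·0.336560 = 0.108114

Final: 0.108114


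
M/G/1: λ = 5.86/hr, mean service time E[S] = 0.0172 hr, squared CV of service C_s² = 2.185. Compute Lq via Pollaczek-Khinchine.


ρ = λ·E[S] = 5.86·0.0172 = 0.1008
Lq = ρ²(1+C_s²)/(2(1−ρ)) = 0.01016·(1+2.185)/(2·0.8992)
= 0.01016·3.1850/1.7984 = 0.01799

Final: 0.01799


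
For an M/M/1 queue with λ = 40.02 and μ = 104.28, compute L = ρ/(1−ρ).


ρ = λ/μ = 40.02/104.28 = 0.3838
L = ρ/(1−ρ) = 0.3838/(1 − 0.3838) = 0.3838/0.6162 = 0.6228

Final: 0.6228
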